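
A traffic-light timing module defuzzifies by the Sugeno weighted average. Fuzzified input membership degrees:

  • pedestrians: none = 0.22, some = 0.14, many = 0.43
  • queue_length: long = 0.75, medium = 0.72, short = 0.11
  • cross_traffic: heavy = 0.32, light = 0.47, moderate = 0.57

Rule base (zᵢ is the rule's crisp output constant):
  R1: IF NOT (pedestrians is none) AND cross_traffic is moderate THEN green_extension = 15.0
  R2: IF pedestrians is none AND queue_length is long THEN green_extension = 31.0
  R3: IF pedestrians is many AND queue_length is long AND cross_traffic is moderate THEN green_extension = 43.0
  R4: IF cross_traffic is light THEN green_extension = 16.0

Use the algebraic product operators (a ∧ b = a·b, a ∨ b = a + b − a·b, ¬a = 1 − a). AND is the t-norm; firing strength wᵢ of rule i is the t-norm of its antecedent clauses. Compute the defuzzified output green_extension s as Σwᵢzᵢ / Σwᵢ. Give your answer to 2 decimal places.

21.54

R1 (z=15.0): ¬none=1−0.22=0.78, moderate=0.57; AND[a·b] → w = 0.4446
R2 (z=31.0): none=0.22, long=0.75; AND[a·b] → w = 0.1650
R3 (z=43.0): many=0.43, long=0.75, moderate=0.57; AND[a·b] → w = 0.1838
R4 (z=16.0): light=0.47 → w = 0.4700
Weighted average = (0.4446·15.0 + 0.1650·31.0 + 0.1838·43.0 + 0.4700·16.0) / (0.4446 + 0.1650 + 0.1838 + 0.4700)
  = 27.2085 / 1.2634 = 21.54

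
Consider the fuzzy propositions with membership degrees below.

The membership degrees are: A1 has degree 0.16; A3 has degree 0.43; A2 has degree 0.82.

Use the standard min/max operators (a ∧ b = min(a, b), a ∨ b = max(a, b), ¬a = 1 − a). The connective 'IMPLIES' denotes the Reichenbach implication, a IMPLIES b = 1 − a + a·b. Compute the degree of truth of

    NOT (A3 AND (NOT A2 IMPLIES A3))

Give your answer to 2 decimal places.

0.57

NOT A2 = 1 − 0.82 = 0.18
NOT A2 IMPLIES A3  [Reichenbach: 1 − a + a·b] with a=0.18, b=0.43 → 0.90
A3 AND (NOT A2 IMPLIES A3) = min(a, b) on (0.43, 0.90) = 0.43
NOT (A3 AND (NOT A2 IMPLIES A3)) = 1 − 0.43 = 0.57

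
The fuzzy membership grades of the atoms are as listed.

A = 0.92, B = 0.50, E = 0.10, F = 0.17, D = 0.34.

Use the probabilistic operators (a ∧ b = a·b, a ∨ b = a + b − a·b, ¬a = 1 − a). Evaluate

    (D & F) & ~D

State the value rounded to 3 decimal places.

0.038

D & F = a·b on (0.3400, 0.1700) = 0.0578
~D = 1 − 0.3400 = 0.6600
(D & F) & ~D = a·b on (0.0578, 0.6600) = 0.0381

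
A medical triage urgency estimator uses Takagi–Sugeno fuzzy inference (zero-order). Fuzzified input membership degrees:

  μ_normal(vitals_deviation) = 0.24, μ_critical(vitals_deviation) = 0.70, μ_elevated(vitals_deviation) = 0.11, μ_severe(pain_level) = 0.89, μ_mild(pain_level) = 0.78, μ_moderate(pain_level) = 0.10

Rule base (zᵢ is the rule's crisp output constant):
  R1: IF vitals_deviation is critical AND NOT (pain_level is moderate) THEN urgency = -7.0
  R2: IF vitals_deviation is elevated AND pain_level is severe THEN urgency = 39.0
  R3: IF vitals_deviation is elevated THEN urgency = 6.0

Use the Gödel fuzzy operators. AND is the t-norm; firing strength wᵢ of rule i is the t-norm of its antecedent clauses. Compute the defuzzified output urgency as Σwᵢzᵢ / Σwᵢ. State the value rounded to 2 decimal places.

R1 (z=-7.0): critical=0.70, ¬moderate=1−0.10=0.90; AND[min(a, b)] → w = 0.70
R2 (z=39.0): elevated=0.11, severe=0.89; AND[min(a, b)] → w = 0.11
R3 (z=6.0): elevated=0.11 → w = 0.11
Weighted average = (0.70·-7.0 + 0.11·39.0 + 0.11·6.0) / (0.70 + 0.11 + 0.11)
  = 0.0500 / 0.9200 = 0.05

0.05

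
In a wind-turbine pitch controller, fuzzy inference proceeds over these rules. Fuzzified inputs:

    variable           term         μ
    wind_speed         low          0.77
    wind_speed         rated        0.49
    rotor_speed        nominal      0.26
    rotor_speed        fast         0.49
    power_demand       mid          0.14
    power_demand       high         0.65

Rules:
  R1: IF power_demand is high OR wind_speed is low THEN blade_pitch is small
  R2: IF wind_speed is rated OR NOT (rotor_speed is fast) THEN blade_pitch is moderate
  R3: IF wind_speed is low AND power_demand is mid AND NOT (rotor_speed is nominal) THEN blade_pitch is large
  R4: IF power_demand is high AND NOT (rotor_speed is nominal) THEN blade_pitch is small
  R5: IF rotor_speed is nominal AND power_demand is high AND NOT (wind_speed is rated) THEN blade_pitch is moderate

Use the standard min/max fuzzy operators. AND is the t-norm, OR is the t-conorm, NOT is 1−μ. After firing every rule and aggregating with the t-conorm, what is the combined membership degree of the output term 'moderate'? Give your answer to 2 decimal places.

0.51

R1: high=0.65, low=0.77; OR[max(a, b)] → w = 0.77
R2: rated=0.49, ¬fast=1−0.49=0.51; OR[max(a, b)] → w = 0.51
R3: low=0.77, mid=0.14, ¬nominal=1−0.26=0.74; AND[min(a, b)] → w = 0.14
R4: high=0.65, ¬nominal=1−0.26=0.74; AND[min(a, b)] → w = 0.65
R5: nominal=0.26, high=0.65, ¬rated=1−0.49=0.51; AND[min(a, b)] → w = 0.26
Rules with consequent 'moderate': {R2, R5} → strengths 0.51, 0.26
Aggregate via t-conorm [max(a, b)]: 0.51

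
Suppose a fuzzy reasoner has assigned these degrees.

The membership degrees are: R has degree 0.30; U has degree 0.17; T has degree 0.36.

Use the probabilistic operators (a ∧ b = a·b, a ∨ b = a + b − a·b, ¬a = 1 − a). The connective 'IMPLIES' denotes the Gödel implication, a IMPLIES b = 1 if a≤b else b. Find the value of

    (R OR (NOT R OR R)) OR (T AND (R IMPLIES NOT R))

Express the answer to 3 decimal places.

0.906

NOT R = 1 − 0.3000 = 0.7000
NOT R OR R = a + b − a·b on (0.7000, 0.3000) = 0.7900
R OR (NOT R OR R) = a + b − a·b on (0.3000, 0.7900) = 0.8530
NOT R = 1 − 0.3000 = 0.7000
R IMPLIES NOT R  [Gödel: 1 if a≤b else b] with a=0.3000, b=0.7000 → 1.0000
T AND (R IMPLIES NOT R) = a·b on (0.3600, 1.0000) = 0.3600
(R OR (NOT R OR R)) OR (T AND (R IMPLIES NOT R)) = a + b − a·b on (0.8530, 0.3600) = 0.9059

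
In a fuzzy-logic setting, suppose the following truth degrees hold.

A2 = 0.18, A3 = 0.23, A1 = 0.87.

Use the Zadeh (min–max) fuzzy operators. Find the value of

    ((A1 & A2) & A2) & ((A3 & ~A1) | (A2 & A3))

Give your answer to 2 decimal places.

A1 & A2 = min(a, b) on (0.87, 0.18) = 0.18
(A1 & A2) & A2 = min(a, b) on (0.18, 0.18) = 0.18
~A1 = 1 − 0.87 = 0.13
A3 & ~A1 = min(a, b) on (0.23, 0.13) = 0.13
A2 & A3 = min(a, b) on (0.18, 0.23) = 0.18
(A3 & ~A1) | (A2 & A3) = max(a, b) on (0.13, 0.18) = 0.18
((A1 & A2) & A2) & ((A3 & ~A1) | (A2 & A3)) = min(a, b) on (0.18, 0.18) = 0.18

0.18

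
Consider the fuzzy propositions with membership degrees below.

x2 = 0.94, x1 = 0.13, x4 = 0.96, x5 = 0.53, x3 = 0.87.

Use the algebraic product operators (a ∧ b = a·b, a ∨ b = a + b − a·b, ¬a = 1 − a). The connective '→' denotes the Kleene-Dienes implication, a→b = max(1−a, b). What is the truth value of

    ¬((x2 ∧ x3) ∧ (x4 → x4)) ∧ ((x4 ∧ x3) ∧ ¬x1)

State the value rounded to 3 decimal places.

0.156

x2 ∧ x3 = a·b on (0.9400, 0.8700) = 0.8178
x4 → x4  [Kleene-Dienes: max(1−a, b)] with a=0.9600, b=0.9600 → 0.9600
(x2 ∧ x3) ∧ (x4 → x4) = a·b on (0.8178, 0.9600) = 0.7851
¬((x2 ∧ x3) ∧ (x4 → x4)) = 1 − 0.7851 = 0.2149
x4 ∧ x3 = a·b on (0.9600, 0.8700) = 0.8352
¬x1 = 1 − 0.1300 = 0.8700
(x4 ∧ x3) ∧ ¬x1 = a·b on (0.8352, 0.8700) = 0.7266
¬((x2 ∧ x3) ∧ (x4 → x4)) ∧ ((x4 ∧ x3) ∧ ¬x1) = a·b on (0.2149, 0.7266) = 0.1562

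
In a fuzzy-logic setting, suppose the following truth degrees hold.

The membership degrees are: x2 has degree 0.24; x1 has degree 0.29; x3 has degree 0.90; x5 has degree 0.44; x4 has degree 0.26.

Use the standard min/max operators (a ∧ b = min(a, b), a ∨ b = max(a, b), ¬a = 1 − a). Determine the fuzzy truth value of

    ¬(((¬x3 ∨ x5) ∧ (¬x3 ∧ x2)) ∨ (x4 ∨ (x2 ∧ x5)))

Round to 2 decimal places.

¬x3 = 1 − 0.90 = 0.10
¬x3 ∨ x5 = max(a, b) on (0.10, 0.44) = 0.44
¬x3 = 1 − 0.90 = 0.10
¬x3 ∧ x2 = min(a, b) on (0.10, 0.24) = 0.10
(¬x3 ∨ x5) ∧ (¬x3 ∧ x2) = min(a, b) on (0.44, 0.10) = 0.10
x2 ∧ x5 = min(a, b) on (0.24, 0.44) = 0.24
x4 ∨ (x2 ∧ x5) = max(a, b) on (0.26, 0.24) = 0.26
((¬x3 ∨ x5) ∧ (¬x3 ∧ x2)) ∨ (x4 ∨ (x2 ∧ x5)) = max(a, b) on (0.10, 0.26) = 0.26
¬(((¬x3 ∨ x5) ∧ (¬x3 ∧ x2)) ∨ (x4 ∨ (x2 ∧ x5))) = 1 − 0.26 = 0.74

0.74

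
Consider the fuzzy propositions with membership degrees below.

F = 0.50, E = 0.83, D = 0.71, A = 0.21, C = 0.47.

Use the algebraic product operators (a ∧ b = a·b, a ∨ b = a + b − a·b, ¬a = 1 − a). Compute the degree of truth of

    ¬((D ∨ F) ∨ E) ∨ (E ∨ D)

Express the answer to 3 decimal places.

D ∨ F = a + b − a·b on (0.7100, 0.5000) = 0.8550
(D ∨ F) ∨ E = a + b − a·b on (0.8550, 0.8300) = 0.9754
¬((D ∨ F) ∨ E) = 1 − 0.9754 = 0.0246
E ∨ D = a + b − a·b on (0.8300, 0.7100) = 0.9507
¬((D ∨ F) ∨ E) ∨ (E ∨ D) = a + b − a·b on (0.0246, 0.9507) = 0.9519

0.952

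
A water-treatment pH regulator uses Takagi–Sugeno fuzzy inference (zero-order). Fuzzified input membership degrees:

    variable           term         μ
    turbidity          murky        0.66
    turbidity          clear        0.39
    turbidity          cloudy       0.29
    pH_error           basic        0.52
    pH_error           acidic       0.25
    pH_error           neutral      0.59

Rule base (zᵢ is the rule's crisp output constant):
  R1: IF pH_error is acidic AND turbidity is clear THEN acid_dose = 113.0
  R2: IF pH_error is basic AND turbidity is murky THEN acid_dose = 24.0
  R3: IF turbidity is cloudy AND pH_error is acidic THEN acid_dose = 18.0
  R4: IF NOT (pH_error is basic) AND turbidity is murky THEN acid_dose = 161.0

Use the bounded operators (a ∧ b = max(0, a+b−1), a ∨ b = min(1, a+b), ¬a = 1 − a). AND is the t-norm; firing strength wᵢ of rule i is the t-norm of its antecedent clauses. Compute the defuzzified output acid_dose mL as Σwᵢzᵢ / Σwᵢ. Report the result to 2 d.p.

83.94

R1 (z=113.0): acidic=0.25, clear=0.39; AND[max(0, a+b−1)] → w = 0.00
R2 (z=24.0): basic=0.52, murky=0.66; AND[max(0, a+b−1)] → w = 0.18
R3 (z=18.0): cloudy=0.29, acidic=0.25; AND[max(0, a+b−1)] → w = 0.00
R4 (z=161.0): ¬basic=1−0.52=0.48, murky=0.66; AND[max(0, a+b−1)] → w = 0.14
Weighted average = (0.00·113.0 + 0.18·24.0 + 0.00·18.0 + 0.14·161.0) / (0.00 + 0.18 + 0.00 + 0.14)
  = 26.8600 / 0.3200 = 83.94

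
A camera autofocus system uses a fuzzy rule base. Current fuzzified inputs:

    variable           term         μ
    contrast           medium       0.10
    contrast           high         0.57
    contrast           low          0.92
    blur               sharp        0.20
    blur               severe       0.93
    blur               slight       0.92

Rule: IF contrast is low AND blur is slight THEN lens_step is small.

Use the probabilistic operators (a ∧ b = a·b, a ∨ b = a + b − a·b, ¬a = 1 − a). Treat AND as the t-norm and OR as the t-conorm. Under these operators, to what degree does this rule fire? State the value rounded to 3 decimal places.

0.846

firing strength: low=0.92, slight=0.92; AND[a·b] → w = 0.8464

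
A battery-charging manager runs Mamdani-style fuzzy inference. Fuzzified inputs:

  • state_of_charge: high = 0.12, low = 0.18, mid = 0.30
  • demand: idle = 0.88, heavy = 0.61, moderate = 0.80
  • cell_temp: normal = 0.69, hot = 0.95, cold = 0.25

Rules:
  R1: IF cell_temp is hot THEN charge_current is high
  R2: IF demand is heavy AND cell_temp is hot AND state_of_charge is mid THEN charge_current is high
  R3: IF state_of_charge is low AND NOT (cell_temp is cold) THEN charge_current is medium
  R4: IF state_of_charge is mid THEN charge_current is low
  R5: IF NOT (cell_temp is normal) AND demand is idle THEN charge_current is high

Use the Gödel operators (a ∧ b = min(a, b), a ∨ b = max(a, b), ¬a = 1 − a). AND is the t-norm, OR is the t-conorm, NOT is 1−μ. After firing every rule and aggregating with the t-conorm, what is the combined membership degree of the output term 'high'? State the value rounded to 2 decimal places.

0.95

R1: hot=0.95 → w = 0.95
R2: heavy=0.61, hot=0.95, mid=0.30; AND[min(a, b)] → w = 0.30
R3: low=0.18, ¬cold=1−0.25=0.75; AND[min(a, b)] → w = 0.18
R4: mid=0.30 → w = 0.30
R5: ¬normal=1−0.69=0.31, idle=0.88; AND[min(a, b)] → w = 0.31
Rules with consequent 'high': {R1, R2, R5} → strengths 0.95, 0.30, 0.31
Aggregate via t-conorm [max(a, b)]: 0.95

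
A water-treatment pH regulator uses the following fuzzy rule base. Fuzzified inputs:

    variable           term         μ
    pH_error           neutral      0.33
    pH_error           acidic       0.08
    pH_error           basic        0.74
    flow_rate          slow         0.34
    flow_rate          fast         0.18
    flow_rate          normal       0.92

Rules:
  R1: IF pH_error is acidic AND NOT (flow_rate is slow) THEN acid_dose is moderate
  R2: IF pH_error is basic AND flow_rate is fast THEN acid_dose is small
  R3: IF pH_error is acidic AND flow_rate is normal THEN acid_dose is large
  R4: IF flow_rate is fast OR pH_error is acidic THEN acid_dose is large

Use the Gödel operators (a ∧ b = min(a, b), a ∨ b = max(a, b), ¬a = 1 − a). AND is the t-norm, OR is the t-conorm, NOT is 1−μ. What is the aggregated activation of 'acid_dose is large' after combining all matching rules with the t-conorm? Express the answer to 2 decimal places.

R1: acidic=0.08, ¬slow=1−0.34=0.66; AND[min(a, b)] → w = 0.08
R2: basic=0.74, fast=0.18; AND[min(a, b)] → w = 0.18
R3: acidic=0.08, normal=0.92; AND[min(a, b)] → w = 0.08
R4: fast=0.18, acidic=0.08; OR[max(a, b)] → w = 0.18
Rules with consequent 'large': {R3, R4} → strengths 0.08, 0.18
Aggregate via t-conorm [max(a, b)]: 0.18

0.18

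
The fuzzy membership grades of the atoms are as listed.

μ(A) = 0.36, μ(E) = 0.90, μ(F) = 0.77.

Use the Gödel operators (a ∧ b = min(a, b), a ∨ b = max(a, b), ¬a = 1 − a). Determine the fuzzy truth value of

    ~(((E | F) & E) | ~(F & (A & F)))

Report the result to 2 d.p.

E | F = max(a, b) on (0.90, 0.77) = 0.90
(E | F) & E = min(a, b) on (0.90, 0.90) = 0.90
A & F = min(a, b) on (0.36, 0.77) = 0.36
F & (A & F) = min(a, b) on (0.77, 0.36) = 0.36
~(F & (A & F)) = 1 − 0.36 = 0.64
((E | F) & E) | ~(F & (A & F)) = max(a, b) on (0.90, 0.64) = 0.90
~(((E | F) & E) | ~(F & (A & F))) = 1 − 0.90 = 0.10

0.10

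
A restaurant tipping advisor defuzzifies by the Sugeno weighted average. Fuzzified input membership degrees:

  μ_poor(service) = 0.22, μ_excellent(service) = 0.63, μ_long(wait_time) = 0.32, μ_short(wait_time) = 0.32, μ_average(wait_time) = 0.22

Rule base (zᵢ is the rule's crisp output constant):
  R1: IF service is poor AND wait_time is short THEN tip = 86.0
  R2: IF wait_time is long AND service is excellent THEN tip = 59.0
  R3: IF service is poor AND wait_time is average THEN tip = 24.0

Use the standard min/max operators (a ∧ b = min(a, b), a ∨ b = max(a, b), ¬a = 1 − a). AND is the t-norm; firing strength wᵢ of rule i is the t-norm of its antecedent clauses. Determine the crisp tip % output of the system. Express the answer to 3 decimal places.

R1 (z=86.0): poor=0.22, short=0.32; AND[min(a, b)] → w = 0.22
R2 (z=59.0): long=0.32, excellent=0.63; AND[min(a, b)] → w = 0.32
R3 (z=24.0): poor=0.22, average=0.22; AND[min(a, b)] → w = 0.22
Weighted average = (0.22·86.0 + 0.32·59.0 + 0.22·24.0) / (0.22 + 0.32 + 0.22)
  = 43.0800 / 0.7600 = 56.684

56.684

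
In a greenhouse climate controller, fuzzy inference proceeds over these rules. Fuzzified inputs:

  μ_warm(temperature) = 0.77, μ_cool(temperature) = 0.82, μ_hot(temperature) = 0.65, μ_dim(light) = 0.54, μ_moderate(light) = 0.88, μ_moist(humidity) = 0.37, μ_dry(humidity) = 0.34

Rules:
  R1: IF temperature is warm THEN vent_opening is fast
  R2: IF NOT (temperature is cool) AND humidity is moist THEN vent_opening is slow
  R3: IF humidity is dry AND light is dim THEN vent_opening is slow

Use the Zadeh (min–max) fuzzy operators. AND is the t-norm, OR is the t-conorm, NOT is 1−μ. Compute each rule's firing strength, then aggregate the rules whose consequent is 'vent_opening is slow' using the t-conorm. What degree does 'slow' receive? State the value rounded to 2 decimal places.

R1: warm=0.77 → w = 0.77
R2: ¬cool=1−0.82=0.18, moist=0.37; AND[min(a, b)] → w = 0.18
R3: dry=0.34, dim=0.54; AND[min(a, b)] → w = 0.34
Rules with consequent 'slow': {R2, R3} → strengths 0.18, 0.34
Aggregate via t-conorm [max(a, b)]: 0.34

0.34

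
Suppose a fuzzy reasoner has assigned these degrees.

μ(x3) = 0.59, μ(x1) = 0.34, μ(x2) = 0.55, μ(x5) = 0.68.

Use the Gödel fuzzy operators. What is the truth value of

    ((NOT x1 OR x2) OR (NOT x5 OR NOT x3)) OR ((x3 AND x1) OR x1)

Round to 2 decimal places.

NOT x1 = 1 − 0.34 = 0.66
NOT x1 OR x2 = max(a, b) on (0.66, 0.55) = 0.66
NOT x5 = 1 − 0.68 = 0.32
NOT x3 = 1 − 0.59 = 0.41
NOT x5 OR NOT x3 = max(a, b) on (0.32, 0.41) = 0.41
(NOT x1 OR x2) OR (NOT x5 OR NOT x3) = max(a, b) on (0.66, 0.41) = 0.66
x3 AND x1 = min(a, b) on (0.59, 0.34) = 0.34
(x3 AND x1) OR x1 = max(a, b) on (0.34, 0.34) = 0.34
((NOT x1 OR x2) OR (NOT x5 OR NOT x3)) OR ((x3 AND x1) OR x1) = max(a, b) on (0.66, 0.34) = 0.66

0.66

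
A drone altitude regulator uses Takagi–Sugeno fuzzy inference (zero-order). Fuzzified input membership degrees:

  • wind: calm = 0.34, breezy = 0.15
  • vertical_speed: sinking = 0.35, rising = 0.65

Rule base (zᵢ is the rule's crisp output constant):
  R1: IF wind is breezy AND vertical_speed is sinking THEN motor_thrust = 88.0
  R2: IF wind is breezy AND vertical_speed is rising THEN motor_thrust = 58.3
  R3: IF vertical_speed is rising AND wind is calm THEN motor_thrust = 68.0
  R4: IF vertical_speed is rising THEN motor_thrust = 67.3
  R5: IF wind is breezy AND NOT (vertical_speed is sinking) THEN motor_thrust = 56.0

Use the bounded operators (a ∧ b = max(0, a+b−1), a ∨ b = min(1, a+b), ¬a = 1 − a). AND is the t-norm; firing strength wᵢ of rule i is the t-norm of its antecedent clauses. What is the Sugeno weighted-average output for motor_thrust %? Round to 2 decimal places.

R1 (z=88.0): breezy=0.15, sinking=0.35; AND[max(0, a+b−1)] → w = 0.00
R2 (z=58.3): breezy=0.15, rising=0.65; AND[max(0, a+b−1)] → w = 0.00
R3 (z=68.0): rising=0.65, calm=0.34; AND[max(0, a+b−1)] → w = 0.00
R4 (z=67.3): rising=0.65 → w = 0.65
R5 (z=56.0): breezy=0.15, ¬sinking=1−0.35=0.65; AND[max(0, a+b−1)] → w = 0.00
Weighted average = (0.00·88.0 + 0.00·58.3 + 0.00·68.0 + 0.65·67.3 + 0.00·56.0) / (0.00 + 0.00 + 0.00 + 0.65 + 0.00)
  = 43.7450 / 0.6500 = 67.30

67.30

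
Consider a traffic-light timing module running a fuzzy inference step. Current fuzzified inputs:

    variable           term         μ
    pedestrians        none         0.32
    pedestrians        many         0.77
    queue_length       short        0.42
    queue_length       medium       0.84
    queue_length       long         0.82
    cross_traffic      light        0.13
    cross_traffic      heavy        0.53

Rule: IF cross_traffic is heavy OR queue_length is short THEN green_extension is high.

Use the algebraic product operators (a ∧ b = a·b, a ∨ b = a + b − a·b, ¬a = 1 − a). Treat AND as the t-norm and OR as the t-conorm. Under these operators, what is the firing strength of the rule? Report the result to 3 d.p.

0.727

firing strength: heavy=0.53, short=0.42; OR[a + b − a·b] → w = 0.7274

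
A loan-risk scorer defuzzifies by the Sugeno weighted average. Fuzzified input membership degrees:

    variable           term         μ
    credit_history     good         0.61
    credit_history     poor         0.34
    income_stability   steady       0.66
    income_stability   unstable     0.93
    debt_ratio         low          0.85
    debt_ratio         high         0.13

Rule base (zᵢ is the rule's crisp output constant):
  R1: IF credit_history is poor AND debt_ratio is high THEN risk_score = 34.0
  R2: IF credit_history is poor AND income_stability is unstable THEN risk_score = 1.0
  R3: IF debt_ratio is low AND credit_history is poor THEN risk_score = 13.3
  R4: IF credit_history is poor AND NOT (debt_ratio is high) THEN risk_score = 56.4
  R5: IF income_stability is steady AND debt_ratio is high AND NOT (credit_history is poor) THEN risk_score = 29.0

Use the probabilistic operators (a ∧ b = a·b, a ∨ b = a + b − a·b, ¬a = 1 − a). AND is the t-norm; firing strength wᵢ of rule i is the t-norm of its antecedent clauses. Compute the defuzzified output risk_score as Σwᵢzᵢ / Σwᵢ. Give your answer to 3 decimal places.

R1 (z=34.0): poor=0.34, high=0.13; AND[a·b] → w = 0.0442
R2 (z=1.0): poor=0.34, unstable=0.93; AND[a·b] → w = 0.3162
R3 (z=13.3): low=0.85, poor=0.34; AND[a·b] → w = 0.2890
R4 (z=56.4): poor=0.34, ¬high=1−0.13=0.87; AND[a·b] → w = 0.2958
R5 (z=29.0): steady=0.66, high=0.13, ¬poor=1−0.34=0.66; AND[a·b] → w = 0.0566
Weighted average = (0.0442·34.0 + 0.3162·1.0 + 0.2890·13.3 + 0.2958·56.4 + 0.0566·29.0) / (0.0442 + 0.3162 + 0.2890 + 0.2958 + 0.0566)
  = 23.9880 / 1.0018 = 23.944

23.944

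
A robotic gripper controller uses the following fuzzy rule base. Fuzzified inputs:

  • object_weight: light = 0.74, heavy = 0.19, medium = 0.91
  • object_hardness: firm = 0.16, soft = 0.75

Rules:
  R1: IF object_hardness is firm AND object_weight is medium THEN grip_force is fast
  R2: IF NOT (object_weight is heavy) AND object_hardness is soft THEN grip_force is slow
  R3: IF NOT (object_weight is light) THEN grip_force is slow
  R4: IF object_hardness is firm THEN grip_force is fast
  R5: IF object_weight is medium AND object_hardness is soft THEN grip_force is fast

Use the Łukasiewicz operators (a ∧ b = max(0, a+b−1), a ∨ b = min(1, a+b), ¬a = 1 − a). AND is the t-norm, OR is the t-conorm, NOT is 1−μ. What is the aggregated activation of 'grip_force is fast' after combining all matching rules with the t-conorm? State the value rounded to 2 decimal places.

0.89

R1: firm=0.16, medium=0.91; AND[max(0, a+b−1)] → w = 0.07
R2: ¬heavy=1−0.19=0.81, soft=0.75; AND[max(0, a+b−1)] → w = 0.56
R3: ¬light=1−0.74=0.26 → w = 0.26
R4: firm=0.16 → w = 0.16
R5: medium=0.91, soft=0.75; AND[max(0, a+b−1)] → w = 0.66
Rules with consequent 'fast': {R1, R4, R5} → strengths 0.07, 0.16, 0.66
Aggregate via t-conorm [min(1, a+b)]: 0.89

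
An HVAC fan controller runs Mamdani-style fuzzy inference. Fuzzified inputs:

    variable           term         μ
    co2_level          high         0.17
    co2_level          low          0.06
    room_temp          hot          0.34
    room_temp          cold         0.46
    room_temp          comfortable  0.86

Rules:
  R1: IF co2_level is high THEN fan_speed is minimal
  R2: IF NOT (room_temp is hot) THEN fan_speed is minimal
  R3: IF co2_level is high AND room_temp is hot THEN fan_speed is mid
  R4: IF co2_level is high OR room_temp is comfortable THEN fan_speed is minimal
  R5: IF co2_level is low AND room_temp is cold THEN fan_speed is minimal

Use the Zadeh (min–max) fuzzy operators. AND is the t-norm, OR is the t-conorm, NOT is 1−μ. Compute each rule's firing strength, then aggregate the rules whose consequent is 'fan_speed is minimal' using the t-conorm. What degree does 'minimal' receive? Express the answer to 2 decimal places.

0.86

R1: high=0.17 → w = 0.17
R2: ¬hot=1−0.34=0.66 → w = 0.66
R3: high=0.17, hot=0.34; AND[min(a, b)] → w = 0.17
R4: high=0.17, comfortable=0.86; OR[max(a, b)] → w = 0.86
R5: low=0.06, cold=0.46; AND[min(a, b)] → w = 0.06
Rules with consequent 'minimal': {R1, R2, R4, R5} → strengths 0.17, 0.66, 0.86, 0.06
Aggregate via t-conorm [max(a, b)]: 0.86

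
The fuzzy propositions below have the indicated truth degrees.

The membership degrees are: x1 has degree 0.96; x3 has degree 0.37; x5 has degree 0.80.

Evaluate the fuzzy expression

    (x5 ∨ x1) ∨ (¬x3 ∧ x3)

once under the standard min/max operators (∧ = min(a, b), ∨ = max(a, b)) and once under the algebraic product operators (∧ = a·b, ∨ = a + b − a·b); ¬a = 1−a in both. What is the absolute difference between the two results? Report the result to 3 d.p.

Under standard min/max:
  x5 ∨ x1 = max(a, b) on (0.80, 0.96) = 0.96
  ¬x3 = 1 − 0.37 = 0.63
  ¬x3 ∧ x3 = min(a, b) on (0.63, 0.37) = 0.37
  (x5 ∨ x1) ∨ (¬x3 ∧ x3) = max(a, b) on (0.96, 0.37) = 0.96
  → value = 0.9600
Under algebraic product:
  x5 ∨ x1 = a + b − a·b on (0.8000, 0.9600) = 0.9920
  ¬x3 = 1 − 0.3700 = 0.6300
  ¬x3 ∧ x3 = a·b on (0.6300, 0.3700) = 0.2331
  (x5 ∨ x1) ∨ (¬x3 ∧ x3) = a + b − a·b on (0.9920, 0.2331) = 0.9939
  → value = 0.9939
|0.9600 − 0.9939| = 0.034

0.034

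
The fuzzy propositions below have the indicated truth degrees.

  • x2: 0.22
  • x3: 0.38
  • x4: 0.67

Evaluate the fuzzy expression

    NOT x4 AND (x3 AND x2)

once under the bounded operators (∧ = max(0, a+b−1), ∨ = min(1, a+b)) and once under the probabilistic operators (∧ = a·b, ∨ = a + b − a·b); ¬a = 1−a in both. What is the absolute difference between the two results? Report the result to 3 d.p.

Under bounded:
  NOT x4 = 1 − 0.67 = 0.33
  x3 AND x2 = max(0, a+b−1) on (0.38, 0.22) = 0.00
  NOT x4 AND (x3 AND x2) = max(0, a+b−1) on (0.33, 0.00) = 0.00
  → value = 0.0000
Under probabilistic:
  NOT x4 = 1 − 0.6700 = 0.3300
  x3 AND x2 = a·b on (0.3800, 0.2200) = 0.0836
  NOT x4 AND (x3 AND x2) = a·b on (0.3300, 0.0836) = 0.0276
  → value = 0.0276
|0.0000 − 0.0276| = 0.028

0.028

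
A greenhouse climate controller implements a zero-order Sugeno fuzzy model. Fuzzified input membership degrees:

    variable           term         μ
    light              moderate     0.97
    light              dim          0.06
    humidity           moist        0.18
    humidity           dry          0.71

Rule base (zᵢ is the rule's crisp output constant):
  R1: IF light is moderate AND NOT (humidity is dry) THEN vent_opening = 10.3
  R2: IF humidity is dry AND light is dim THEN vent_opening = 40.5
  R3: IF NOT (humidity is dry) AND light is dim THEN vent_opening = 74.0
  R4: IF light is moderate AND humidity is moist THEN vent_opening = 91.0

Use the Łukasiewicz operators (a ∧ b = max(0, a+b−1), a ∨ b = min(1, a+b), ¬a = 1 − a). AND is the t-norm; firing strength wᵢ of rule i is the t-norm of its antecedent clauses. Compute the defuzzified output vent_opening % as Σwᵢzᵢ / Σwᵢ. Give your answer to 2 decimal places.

R1 (z=10.3): moderate=0.97, ¬dry=1−0.71=0.29; AND[max(0, a+b−1)] → w = 0.26
R2 (z=40.5): dry=0.71, dim=0.06; AND[max(0, a+b−1)] → w = 0.00
R3 (z=74.0): ¬dry=1−0.71=0.29, dim=0.06; AND[max(0, a+b−1)] → w = 0.00
R4 (z=91.0): moderate=0.97, moist=0.18; AND[max(0, a+b−1)] → w = 0.15
Weighted average = (0.26·10.3 + 0.00·40.5 + 0.00·74.0 + 0.15·91.0) / (0.26 + 0.00 + 0.00 + 0.15)
  = 16.3280 / 0.4100 = 39.82

39.82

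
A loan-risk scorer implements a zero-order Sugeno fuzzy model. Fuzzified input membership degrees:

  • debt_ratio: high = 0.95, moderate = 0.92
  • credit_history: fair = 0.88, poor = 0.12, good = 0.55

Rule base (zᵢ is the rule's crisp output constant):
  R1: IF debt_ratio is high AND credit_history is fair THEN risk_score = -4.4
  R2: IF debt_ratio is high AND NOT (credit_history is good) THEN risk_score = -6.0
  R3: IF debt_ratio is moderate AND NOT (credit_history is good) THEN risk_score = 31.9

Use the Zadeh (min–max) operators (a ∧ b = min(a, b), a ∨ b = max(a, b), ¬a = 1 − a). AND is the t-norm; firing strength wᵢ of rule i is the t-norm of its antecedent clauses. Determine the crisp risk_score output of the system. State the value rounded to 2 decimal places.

4.37

R1 (z=-4.4): high=0.95, fair=0.88; AND[min(a, b)] → w = 0.88
R2 (z=-6.0): high=0.95, ¬good=1−0.55=0.45; AND[min(a, b)] → w = 0.45
R3 (z=31.9): moderate=0.92, ¬good=1−0.55=0.45; AND[min(a, b)] → w = 0.45
Weighted average = (0.88·-4.4 + 0.45·-6.0 + 0.45·31.9) / (0.88 + 0.45 + 0.45)
  = 7.7830 / 1.7800 = 4.37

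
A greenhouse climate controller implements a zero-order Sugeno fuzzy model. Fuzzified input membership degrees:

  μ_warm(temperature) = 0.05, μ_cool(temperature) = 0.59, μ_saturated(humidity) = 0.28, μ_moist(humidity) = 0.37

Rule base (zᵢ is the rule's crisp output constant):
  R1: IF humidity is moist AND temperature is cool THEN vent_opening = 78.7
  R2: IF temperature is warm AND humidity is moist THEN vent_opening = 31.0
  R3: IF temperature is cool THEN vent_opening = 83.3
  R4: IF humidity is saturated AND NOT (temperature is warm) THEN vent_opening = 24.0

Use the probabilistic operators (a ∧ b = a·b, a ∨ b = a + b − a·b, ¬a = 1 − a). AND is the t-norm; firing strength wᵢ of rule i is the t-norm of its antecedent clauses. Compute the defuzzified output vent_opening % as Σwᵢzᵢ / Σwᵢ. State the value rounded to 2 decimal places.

R1 (z=78.7): moist=0.37, cool=0.59; AND[a·b] → w = 0.2183
R2 (z=31.0): warm=0.05, moist=0.37; AND[a·b] → w = 0.0185
R3 (z=83.3): cool=0.59 → w = 0.5900
R4 (z=24.0): saturated=0.28, ¬warm=1−0.05=0.95; AND[a·b] → w = 0.2660
Weighted average = (0.2183·78.7 + 0.0185·31.0 + 0.5900·83.3 + 0.2660·24.0) / (0.2183 + 0.0185 + 0.5900 + 0.2660)
  = 73.2847 / 1.0928 = 67.06

67.06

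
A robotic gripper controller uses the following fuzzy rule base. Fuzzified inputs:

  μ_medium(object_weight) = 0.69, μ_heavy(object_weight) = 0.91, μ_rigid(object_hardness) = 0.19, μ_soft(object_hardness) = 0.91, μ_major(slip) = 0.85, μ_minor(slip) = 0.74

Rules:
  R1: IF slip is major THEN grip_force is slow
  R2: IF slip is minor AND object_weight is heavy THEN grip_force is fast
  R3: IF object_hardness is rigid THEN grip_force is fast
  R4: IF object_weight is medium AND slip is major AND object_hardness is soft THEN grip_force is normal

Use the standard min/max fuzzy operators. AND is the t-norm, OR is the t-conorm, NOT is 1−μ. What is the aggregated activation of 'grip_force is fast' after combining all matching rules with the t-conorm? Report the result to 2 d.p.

R1: major=0.85 → w = 0.85
R2: minor=0.74, heavy=0.91; AND[min(a, b)] → w = 0.74
R3: rigid=0.19 → w = 0.19
R4: medium=0.69, major=0.85, soft=0.91; AND[min(a, b)] → w = 0.69
Rules with consequent 'fast': {R2, R3} → strengths 0.74, 0.19
Aggregate via t-conorm [max(a, b)]: 0.74

0.74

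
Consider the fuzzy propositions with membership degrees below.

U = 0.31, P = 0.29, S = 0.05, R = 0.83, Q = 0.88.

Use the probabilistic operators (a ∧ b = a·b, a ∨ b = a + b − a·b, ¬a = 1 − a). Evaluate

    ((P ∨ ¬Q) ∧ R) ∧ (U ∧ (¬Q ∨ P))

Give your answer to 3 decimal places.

0.036

¬Q = 1 − 0.8800 = 0.1200
P ∨ ¬Q = a + b − a·b on (0.2900, 0.1200) = 0.3752
(P ∨ ¬Q) ∧ R = a·b on (0.3752, 0.8300) = 0.3114
¬Q = 1 − 0.8800 = 0.1200
¬Q ∨ P = a + b − a·b on (0.1200, 0.2900) = 0.3752
U ∧ (¬Q ∨ P) = a·b on (0.3100, 0.3752) = 0.1163
((P ∨ ¬Q) ∧ R) ∧ (U ∧ (¬Q ∨ P)) = a·b on (0.3114, 0.1163) = 0.0362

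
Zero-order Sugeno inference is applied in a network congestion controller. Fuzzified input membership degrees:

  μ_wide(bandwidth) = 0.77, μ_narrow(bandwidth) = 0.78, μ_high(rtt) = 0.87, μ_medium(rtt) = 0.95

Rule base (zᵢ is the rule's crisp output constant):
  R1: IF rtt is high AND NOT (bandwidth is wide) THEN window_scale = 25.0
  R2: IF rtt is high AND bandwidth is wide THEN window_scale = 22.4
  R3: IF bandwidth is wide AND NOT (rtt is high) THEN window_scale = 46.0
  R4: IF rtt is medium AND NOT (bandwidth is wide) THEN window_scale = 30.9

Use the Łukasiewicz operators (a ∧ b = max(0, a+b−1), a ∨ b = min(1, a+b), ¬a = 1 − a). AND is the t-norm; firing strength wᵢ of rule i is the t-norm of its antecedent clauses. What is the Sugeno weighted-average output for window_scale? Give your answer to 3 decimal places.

24.346

R1 (z=25.0): high=0.87, ¬wide=1−0.77=0.23; AND[max(0, a+b−1)] → w = 0.10
R2 (z=22.4): high=0.87, wide=0.77; AND[max(0, a+b−1)] → w = 0.64
R3 (z=46.0): wide=0.77, ¬high=1−0.87=0.13; AND[max(0, a+b−1)] → w = 0.00
R4 (z=30.9): medium=0.95, ¬wide=1−0.77=0.23; AND[max(0, a+b−1)] → w = 0.18
Weighted average = (0.10·25.0 + 0.64·22.4 + 0.00·46.0 + 0.18·30.9) / (0.10 + 0.64 + 0.00 + 0.18)
  = 22.3980 / 0.9200 = 24.346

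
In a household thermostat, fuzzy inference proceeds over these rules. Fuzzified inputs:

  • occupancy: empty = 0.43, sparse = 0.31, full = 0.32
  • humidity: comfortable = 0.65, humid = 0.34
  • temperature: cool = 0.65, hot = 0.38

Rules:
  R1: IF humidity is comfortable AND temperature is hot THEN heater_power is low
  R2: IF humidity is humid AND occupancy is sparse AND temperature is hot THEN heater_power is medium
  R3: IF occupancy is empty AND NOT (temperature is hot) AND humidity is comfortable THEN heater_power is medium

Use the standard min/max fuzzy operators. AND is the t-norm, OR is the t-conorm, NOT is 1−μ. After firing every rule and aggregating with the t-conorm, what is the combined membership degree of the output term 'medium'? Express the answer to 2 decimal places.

R1: comfortable=0.65, hot=0.38; AND[min(a, b)] → w = 0.38
R2: humid=0.34, sparse=0.31, hot=0.38; AND[min(a, b)] → w = 0.31
R3: empty=0.43, ¬hot=1−0.38=0.62, comfortable=0.65; AND[min(a, b)] → w = 0.43
Rules with consequent 'medium': {R2, R3} → strengths 0.31, 0.43
Aggregate via t-conorm [max(a, b)]: 0.43

0.43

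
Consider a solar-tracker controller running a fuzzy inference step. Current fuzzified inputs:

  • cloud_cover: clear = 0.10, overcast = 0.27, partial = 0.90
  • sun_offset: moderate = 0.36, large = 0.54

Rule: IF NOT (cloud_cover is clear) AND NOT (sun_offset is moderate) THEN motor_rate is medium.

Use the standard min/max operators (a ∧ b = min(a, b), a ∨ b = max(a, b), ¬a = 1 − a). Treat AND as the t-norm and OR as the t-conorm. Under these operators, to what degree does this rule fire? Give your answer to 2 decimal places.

0.64

firing strength: ¬clear=1−0.10=0.90, ¬moderate=1−0.36=0.64; AND[min(a, b)] → w = 0.64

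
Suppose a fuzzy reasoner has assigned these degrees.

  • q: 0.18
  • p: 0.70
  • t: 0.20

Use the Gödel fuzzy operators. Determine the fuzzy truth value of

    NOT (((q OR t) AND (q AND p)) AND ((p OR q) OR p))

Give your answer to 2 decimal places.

q OR t = max(a, b) on (0.18, 0.20) = 0.20
q AND p = min(a, b) on (0.18, 0.70) = 0.18
(q OR t) AND (q AND p) = min(a, b) on (0.20, 0.18) = 0.18
p OR q = max(a, b) on (0.70, 0.18) = 0.70
(p OR q) OR p = max(a, b) on (0.70, 0.70) = 0.70
((q OR t) AND (q AND p)) AND ((p OR q) OR p) = min(a, b) on (0.18, 0.70) = 0.18
NOT (((q OR t) AND (q AND p)) AND ((p OR q) OR p)) = 1 − 0.18 = 0.82

0.82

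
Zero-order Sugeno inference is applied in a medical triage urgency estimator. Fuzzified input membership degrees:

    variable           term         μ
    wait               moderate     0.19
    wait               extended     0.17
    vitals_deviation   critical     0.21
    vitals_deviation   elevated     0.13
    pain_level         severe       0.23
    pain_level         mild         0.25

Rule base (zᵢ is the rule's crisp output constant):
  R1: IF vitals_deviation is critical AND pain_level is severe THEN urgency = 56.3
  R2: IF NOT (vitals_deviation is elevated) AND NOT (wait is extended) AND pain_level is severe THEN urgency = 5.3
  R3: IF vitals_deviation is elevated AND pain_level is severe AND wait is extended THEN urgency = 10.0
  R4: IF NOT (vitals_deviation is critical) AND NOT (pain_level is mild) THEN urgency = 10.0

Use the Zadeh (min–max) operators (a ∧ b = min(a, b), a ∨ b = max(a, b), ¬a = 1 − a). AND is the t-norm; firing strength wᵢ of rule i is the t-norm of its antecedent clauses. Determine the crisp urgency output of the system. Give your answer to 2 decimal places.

R1 (z=56.3): critical=0.21, severe=0.23; AND[min(a, b)] → w = 0.21
R2 (z=5.3): ¬elevated=1−0.13=0.87, ¬extended=1−0.17=0.83, severe=0.23; AND[min(a, b)] → w = 0.23
R3 (z=10.0): elevated=0.13, severe=0.23, extended=0.17; AND[min(a, b)] → w = 0.13
R4 (z=10.0): ¬critical=1−0.21=0.79, ¬mild=1−0.25=0.75; AND[min(a, b)] → w = 0.75
Weighted average = (0.21·56.3 + 0.23·5.3 + 0.13·10.0 + 0.75·10.0) / (0.21 + 0.23 + 0.13 + 0.75)
  = 21.8420 / 1.3200 = 16.55

16.55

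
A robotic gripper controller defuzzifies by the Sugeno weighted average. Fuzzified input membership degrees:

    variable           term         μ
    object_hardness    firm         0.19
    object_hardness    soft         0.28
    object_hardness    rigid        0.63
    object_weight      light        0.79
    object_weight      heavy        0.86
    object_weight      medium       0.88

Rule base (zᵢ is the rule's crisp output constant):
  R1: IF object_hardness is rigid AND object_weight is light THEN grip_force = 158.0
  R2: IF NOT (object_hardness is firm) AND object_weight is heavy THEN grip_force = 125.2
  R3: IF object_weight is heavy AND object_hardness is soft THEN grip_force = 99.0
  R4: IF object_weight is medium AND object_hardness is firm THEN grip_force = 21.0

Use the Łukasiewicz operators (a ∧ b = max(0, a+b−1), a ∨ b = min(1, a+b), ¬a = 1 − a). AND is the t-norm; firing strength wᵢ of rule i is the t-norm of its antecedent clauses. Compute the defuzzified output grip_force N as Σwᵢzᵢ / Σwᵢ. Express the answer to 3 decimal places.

127.365

R1 (z=158.0): rigid=0.63, light=0.79; AND[max(0, a+b−1)] → w = 0.42
R2 (z=125.2): ¬firm=1−0.19=0.81, heavy=0.86; AND[max(0, a+b−1)] → w = 0.67
R3 (z=99.0): heavy=0.86, soft=0.28; AND[max(0, a+b−1)] → w = 0.14
R4 (z=21.0): medium=0.88, firm=0.19; AND[max(0, a+b−1)] → w = 0.07
Weighted average = (0.42·158.0 + 0.67·125.2 + 0.14·99.0 + 0.07·21.0) / (0.42 + 0.67 + 0.14 + 0.07)
  = 165.5740 / 1.3000 = 127.365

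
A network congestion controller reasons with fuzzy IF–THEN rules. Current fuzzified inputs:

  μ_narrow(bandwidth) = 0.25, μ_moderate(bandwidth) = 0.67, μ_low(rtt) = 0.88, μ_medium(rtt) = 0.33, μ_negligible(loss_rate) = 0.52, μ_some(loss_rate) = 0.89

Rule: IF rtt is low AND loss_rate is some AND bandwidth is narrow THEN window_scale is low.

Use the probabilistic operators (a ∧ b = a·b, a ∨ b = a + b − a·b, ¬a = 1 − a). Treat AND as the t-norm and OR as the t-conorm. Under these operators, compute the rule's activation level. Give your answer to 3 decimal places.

firing strength: low=0.88, some=0.89, narrow=0.25; AND[a·b] → w = 0.1958

0.196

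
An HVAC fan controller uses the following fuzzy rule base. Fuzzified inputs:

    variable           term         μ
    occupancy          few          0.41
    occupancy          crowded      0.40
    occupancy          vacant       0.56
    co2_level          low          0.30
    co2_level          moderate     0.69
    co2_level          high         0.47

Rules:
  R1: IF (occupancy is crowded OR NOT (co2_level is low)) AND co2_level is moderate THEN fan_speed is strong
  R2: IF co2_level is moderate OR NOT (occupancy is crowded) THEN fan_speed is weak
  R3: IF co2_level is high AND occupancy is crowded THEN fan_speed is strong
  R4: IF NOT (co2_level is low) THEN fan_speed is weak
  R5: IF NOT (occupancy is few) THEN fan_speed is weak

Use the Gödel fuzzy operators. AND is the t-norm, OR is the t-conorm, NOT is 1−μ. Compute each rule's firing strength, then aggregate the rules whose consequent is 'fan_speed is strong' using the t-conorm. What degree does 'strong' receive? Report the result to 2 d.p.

R1: (crowded=0.40 OR ¬low=1−0.30=0.70) = 0.70; AND[min(a, b)] with moderate=0.69 → w = 0.69
R2: moderate=0.69, ¬crowded=1−0.40=0.60; OR[max(a, b)] → w = 0.69
R3: high=0.47, crowded=0.40; AND[min(a, b)] → w = 0.40
R4: ¬low=1−0.30=0.70 → w = 0.70
R5: ¬few=1−0.41=0.59 → w = 0.59
Rules with consequent 'strong': {R1, R3} → strengths 0.69, 0.40
Aggregate via t-conorm [max(a, b)]: 0.69

0.69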